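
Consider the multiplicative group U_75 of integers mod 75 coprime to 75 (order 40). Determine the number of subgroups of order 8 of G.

1

|G| = 40 and 8 | 40, so subgroups of order 8 are possible by Lagrange.
The subgroups of order 8 are: {1, 7, 26, 32, 43, 49, 68, 74}.
So G has 1 subgroup of order 8.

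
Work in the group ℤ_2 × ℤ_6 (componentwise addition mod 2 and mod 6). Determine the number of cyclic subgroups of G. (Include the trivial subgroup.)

8

A cyclic subgroup of order d is generated by each of its φ(d) elements of order d, so the cyclic subgroups of order d number (#elements of order d)/φ(d).
Cyclic subgroups by order — order 1: 1; order 2: 3; order 3: 1; order 6: 3.
Total: 8.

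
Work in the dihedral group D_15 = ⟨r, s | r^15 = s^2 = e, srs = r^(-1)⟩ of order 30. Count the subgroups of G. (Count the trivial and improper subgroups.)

28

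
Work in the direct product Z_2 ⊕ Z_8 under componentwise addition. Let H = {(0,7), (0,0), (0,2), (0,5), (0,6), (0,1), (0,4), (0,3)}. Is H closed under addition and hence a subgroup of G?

Yes

|H| = 8 divides |G| = 16, consistent with Lagrange.
H contains the identity, every element's inverse is in H, and H is closed under +: it is a subgroup.
In fact H = ⟨(0,1)⟩.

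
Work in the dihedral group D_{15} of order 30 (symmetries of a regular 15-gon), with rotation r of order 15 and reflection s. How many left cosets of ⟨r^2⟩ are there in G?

|⟨r^2⟩| = 15 and |G| = 30.
By Lagrange, [G : H] = |G|/|H| = 30/15 = 2.

2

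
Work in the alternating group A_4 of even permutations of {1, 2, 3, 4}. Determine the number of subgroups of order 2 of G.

|G| = 12 and 2 | 12, so subgroups of order 2 are possible by Lagrange.
The subgroups of order 2 are: {e, (1 2)(3 4)}; {e, (1 3)(2 4)}; {e, (1 4)(2 3)}.
So G has 3 subgroups of order 2.

3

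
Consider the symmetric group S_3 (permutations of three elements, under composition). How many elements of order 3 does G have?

The elements of order 3 are: (1 2 3), (1 3 2).
That's 2.

2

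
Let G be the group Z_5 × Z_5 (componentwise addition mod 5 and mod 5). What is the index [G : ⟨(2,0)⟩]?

5

|⟨(2,0)⟩| = 5 and |G| = 25.
By Lagrange, [G : H] = |G|/|H| = 25/5 = 5.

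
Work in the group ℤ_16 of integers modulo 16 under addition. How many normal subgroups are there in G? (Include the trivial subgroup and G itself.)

5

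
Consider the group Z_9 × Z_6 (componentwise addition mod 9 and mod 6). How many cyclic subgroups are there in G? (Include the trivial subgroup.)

A cyclic subgroup of order d is generated by each of its φ(d) elements of order d, so the cyclic subgroups of order d number (#elements of order d)/φ(d).
Cyclic subgroups by order — order 1: 1; order 2: 1; order 3: 4; order 6: 4; order 9: 3; order 18: 3.
Total: 16.

16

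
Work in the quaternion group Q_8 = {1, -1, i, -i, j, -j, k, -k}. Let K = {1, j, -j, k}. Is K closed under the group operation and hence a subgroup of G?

k ∈ K but its inverse -k ∉ K, so K is not a subgroup.

No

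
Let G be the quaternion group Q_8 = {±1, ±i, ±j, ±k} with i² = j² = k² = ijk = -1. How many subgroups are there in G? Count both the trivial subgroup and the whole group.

|G| = 8, so by Lagrange every subgroup order divides 8. Divisors: 1, 2, 4, 8.
Subgroups by order — order 1: 1; order 2: 1; order 4: 3; order 8: 1.
Total: 1 + 1 + 3 + 1 = 6.

6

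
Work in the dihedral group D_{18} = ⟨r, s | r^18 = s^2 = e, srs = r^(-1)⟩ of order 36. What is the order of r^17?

18

Computing powers of r^17: the smallest k with (r^17)^k = e is k = 18.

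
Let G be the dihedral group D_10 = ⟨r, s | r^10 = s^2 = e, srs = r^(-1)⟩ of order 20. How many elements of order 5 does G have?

4

The elements of order 5 are: r^2, r^4, r^6, r^8.
That's 4.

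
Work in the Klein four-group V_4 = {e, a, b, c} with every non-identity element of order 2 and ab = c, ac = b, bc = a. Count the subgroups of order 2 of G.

|G| = 4 and 2 | 4, so subgroups of order 2 are possible by Lagrange.
The subgroups of order 2 are: {e, a}; {e, b}; {e, c}.
So G has 3 subgroups of order 2.

3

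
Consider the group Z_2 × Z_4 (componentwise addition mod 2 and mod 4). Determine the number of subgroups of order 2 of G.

|G| = 8 and 2 | 8, so subgroups of order 2 are possible by Lagrange.
The subgroups of order 2 are: {(0,0), (0,2)}; {(0,0), (1,0)}; {(0,0), (1,2)}.
So G has 3 subgroups of order 2.

3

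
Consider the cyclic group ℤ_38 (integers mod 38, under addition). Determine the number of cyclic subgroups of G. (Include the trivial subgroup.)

4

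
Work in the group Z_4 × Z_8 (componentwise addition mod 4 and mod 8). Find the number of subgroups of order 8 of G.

7

|G| = 32 and 8 | 32, so subgroups of order 8 are possible by Lagrange.
The subgroups of order 8 are: {(0,0), (0,1), (0,2), (0,3), (0,4), (0,5), (0,6), (0,7)}; {(0,0), (0,2), (0,4), (0,6), (2,0), (2,2), (2,4), (2,6)}; {(0,0), (0,2), (0,4), (0,6), (2,1), (2,3), (2,5), (2,7)}; {(0,0), (0,4), (1,0), (1,4), (2,0), (2,4), (3,0), (3,4)}; … (7 in all).
So G has 7 subgroups of order 8.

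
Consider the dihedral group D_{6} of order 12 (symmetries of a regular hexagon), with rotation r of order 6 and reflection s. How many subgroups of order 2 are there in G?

|G| = 12 and 2 | 12, so subgroups of order 2 are possible by Lagrange.
The subgroups of order 2 are: {e, r^2s}; {e, r^3}; {e, r^3s}; {e, r^4s}; … (7 in all).
So G has 7 subgroups of order 2.

7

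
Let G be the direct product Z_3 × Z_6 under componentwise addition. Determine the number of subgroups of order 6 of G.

4

|G| = 18 and 6 | 18, so subgroups of order 6 are possible by Lagrange.
The subgroups of order 6 are: {(0,0), (0,1), (0,2), (0,3), (0,4), (0,5)}; {(0,0), (0,3), (1,0), (1,3), (2,0), (2,3)}; {(0,0), (0,3), (1,1), (1,4), (2,2), (2,5)}; {(0,0), (0,3), (1,2), (1,5), (2,1), (2,4)}.
So G has 4 subgroups of order 6.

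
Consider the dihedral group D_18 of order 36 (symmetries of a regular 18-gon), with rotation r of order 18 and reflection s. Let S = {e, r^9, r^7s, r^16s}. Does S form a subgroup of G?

Yes

|S| = 4 divides |G| = 36, consistent with Lagrange.
S contains the identity, every element's inverse is in S, and S is closed under ·: it is a subgroup.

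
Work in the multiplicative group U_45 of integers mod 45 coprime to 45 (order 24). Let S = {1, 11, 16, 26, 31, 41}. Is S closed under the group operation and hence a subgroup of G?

Yes

|S| = 6 divides |G| = 24, consistent with Lagrange.
S contains the identity, every element's inverse is in S, and S is closed under ·: it is a subgroup.
In fact S = ⟨41⟩.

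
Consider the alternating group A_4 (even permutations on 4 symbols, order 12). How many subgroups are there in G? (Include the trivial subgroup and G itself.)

|G| = 12, so by Lagrange every subgroup order divides 12. Divisors: 1, 2, 3, 4, 6, 12.
Subgroups by order — order 1: 1; order 2: 3; order 3: 4; order 4: 1; order 6: 0; order 12: 1.
Total: 1 + 3 + 4 + 1 + 0 + 1 = 10.

10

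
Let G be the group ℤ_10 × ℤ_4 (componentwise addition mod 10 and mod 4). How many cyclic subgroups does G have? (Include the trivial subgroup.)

A cyclic subgroup of order d is generated by each of its φ(d) elements of order d, so the cyclic subgroups of order d number (#elements of order d)/φ(d).
Cyclic subgroups by order — order 1: 1; order 2: 3; order 4: 2; order 5: 1; order 10: 3; order 20: 2.
Total: 12.

12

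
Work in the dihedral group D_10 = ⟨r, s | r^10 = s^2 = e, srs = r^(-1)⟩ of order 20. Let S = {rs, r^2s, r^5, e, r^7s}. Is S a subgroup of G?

Closure fails: r^5 · rs = r^6s ∉ S. So S is not a subgroup.

No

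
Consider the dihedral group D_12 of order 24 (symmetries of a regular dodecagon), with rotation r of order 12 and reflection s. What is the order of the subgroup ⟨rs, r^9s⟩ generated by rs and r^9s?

6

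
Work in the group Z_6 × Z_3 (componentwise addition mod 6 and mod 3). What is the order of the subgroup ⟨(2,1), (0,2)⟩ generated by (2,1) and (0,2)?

|⟨(2,1)⟩| = 3 and |⟨(0,2)⟩| = 3, so |H| is a multiple of lcm(3, 3) = 3 and divides |G| = 18.
Closing under the operation: H = {(0,0), (0,1), (0,2), (2,0), (2,1), (2,2), (4,0), (4,1), (4,2)}, so |H| = 9.

9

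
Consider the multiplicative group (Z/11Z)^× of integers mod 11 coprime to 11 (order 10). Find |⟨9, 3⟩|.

5

|⟨9⟩| = 5 and |⟨3⟩| = 5, so |H| is a multiple of lcm(5, 5) = 5 and divides |G| = 10.
Closing under the operation: H = {1, 3, 4, 5, 9}, so |H| = 5.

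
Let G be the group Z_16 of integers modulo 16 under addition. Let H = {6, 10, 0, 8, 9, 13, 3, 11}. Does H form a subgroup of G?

No

9 ∈ H but its inverse 7 ∉ H, so H is not a subgroup.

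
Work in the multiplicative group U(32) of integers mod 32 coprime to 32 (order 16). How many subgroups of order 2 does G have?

3

|G| = 16 and 2 | 16, so subgroups of order 2 are possible by Lagrange.
The subgroups of order 2 are: {1, 15}; {1, 17}; {1, 31}.
So G has 3 subgroups of order 2.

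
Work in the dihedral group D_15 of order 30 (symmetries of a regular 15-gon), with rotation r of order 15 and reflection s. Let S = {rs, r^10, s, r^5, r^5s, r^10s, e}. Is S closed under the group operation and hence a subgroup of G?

No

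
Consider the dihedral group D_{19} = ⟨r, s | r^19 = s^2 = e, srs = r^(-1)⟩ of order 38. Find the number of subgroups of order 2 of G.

19

|G| = 38 and 2 | 38, so subgroups of order 2 are possible by Lagrange.
The subgroups of order 2 are: {e, r^10s}; {e, r^11s}; {e, r^12s}; {e, r^13s}; … (19 in all).
So G has 19 subgroups of order 2.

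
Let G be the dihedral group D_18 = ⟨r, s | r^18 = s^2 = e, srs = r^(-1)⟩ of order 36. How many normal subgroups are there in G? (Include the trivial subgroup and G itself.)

G has 45 subgroups. Checking conjugation-invariance by order — order 1: 1/1 normal; order 2: 1/19 normal; order 3: 1/1 normal; order 4: 0/9 normal; order 6: 1/7 normal; order 9: 1/1 normal; order 12: 0/3 normal; order 18: 3/3 normal; order 36: 1/1 normal.
Total normal subgroups: 9.

9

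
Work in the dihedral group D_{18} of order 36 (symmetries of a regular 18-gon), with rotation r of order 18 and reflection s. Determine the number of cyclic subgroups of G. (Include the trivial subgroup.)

A cyclic subgroup of order d is generated by each of its φ(d) elements of order d, so the cyclic subgroups of order d number (#elements of order d)/φ(d).
Cyclic subgroups by order — order 1: 1; order 2: 19; order 3: 1; order 6: 1; order 9: 1; order 18: 1.
Total: 24.

24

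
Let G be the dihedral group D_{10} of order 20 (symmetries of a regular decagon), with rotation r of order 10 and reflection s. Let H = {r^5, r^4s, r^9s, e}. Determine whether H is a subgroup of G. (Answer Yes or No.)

|H| = 4 divides |G| = 20, consistent with Lagrange.
H contains the identity, every element's inverse is in H, and H is closed under ·: it is a subgroup.

Yes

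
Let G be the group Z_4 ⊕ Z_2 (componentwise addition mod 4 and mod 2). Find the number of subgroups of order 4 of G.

|G| = 8 and 4 | 8, so subgroups of order 4 are possible by Lagrange.
The subgroups of order 4 are: {(0,0), (0,1), (2,0), (2,1)}; {(0,0), (1,0), (2,0), (3,0)}; {(0,0), (1,1), (2,0), (3,1)}.
So G has 3 subgroups of order 4.

3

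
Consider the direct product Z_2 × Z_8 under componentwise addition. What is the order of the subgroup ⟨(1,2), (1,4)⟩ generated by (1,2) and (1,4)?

8

|⟨(1,2)⟩| = 4 and |⟨(1,4)⟩| = 2, so |H| is a multiple of lcm(4, 2) = 4 and divides |G| = 16.
Closing under the operation: H = {(0,0), (0,2), (0,4), (0,6), (1,0), (1,2), (1,4), (1,6)}, so |H| = 8.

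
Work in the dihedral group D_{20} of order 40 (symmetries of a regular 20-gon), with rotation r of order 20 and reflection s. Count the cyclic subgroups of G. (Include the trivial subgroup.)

26

Each element a generates a cyclic subgroup ⟨a⟩; distinct elements may generate the same one (a cyclic group of order d has φ(d) generators).
Cyclic subgroups by order — order 1: 1; order 2: 21; order 4: 1; order 5: 1; order 10: 1; order 20: 1.
Total: 26.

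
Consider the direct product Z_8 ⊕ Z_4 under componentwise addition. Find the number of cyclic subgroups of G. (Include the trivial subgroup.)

Group the elements of G by the cyclic subgroup they generate; each cyclic subgroup of order d accounts for φ(d) elements.
Cyclic subgroups by order — order 1: 1; order 2: 3; order 4: 6; order 8: 4.
Total: 14.

14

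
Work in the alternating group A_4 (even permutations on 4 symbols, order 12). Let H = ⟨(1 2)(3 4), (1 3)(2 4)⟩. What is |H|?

|⟨(1 2)(3 4)⟩| = 2 and |⟨(1 3)(2 4)⟩| = 2, so |H| is a multiple of lcm(2, 2) = 2 and divides |G| = 12.
Closing under the operation: H = {e, (1 2)(3 4), (1 3)(2 4), (1 4)(2 3)}, so |H| = 4.

4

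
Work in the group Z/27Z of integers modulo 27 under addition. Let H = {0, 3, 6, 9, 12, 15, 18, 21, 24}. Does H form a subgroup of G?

|H| = 9 divides |G| = 27, consistent with Lagrange.
H contains the identity, every element's inverse is in H, and H is closed under +: it is a subgroup.
In fact H = ⟨3⟩.

Yes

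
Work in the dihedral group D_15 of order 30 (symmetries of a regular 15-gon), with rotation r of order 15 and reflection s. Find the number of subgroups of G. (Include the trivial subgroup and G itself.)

|G| = 30, so by Lagrange every subgroup order divides 30. Divisors: 1, 2, 3, 5, 6, 10, 15, 30.
Subgroups by order — order 1: 1; order 2: 15; order 3: 1; order 5: 1; order 6: 5; order 10: 3; order 15: 1; order 30: 1.
Total: 1 + 15 + 1 + 1 + 5 + 3 + 1 + 1 = 28.

28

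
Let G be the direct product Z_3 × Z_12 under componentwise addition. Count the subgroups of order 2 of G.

|G| = 36 and 2 | 36, so subgroups of order 2 are possible by Lagrange.
The subgroups of order 2 are: {(0,0), (0,6)}.
So G has 1 subgroup of order 2.

1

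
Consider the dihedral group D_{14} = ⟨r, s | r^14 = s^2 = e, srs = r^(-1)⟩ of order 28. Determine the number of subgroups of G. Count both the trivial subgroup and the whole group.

|G| = 28, so by Lagrange every subgroup order divides 28. Divisors: 1, 2, 4, 7, 14, 28.
Subgroups by order — order 1: 1; order 2: 15; order 4: 7; order 7: 1; order 14: 3; order 28: 1.
Total: 1 + 15 + 7 + 1 + 3 + 1 = 28.

28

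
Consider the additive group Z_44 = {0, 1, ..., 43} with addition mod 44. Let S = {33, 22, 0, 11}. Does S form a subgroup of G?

|S| = 4 divides |G| = 44, consistent with Lagrange.
S contains the identity, every element's inverse is in S, and S is closed under +: it is a subgroup.
In fact S = ⟨33⟩.

Yes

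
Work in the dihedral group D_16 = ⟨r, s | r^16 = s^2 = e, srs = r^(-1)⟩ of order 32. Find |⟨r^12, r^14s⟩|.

|⟨r^12⟩| = 4 and |⟨r^14s⟩| = 2, so |H| is a multiple of lcm(4, 2) = 4 and divides |G| = 32.
Closing under the operation: H = {e, r^4, r^8, r^12, r^2s, r^6s, r^10s, r^14s}, so |H| = 8.

8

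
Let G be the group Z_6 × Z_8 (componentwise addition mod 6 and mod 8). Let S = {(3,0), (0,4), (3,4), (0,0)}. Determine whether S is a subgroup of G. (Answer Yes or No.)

|S| = 4 divides |G| = 48, consistent with Lagrange.
S contains the identity, every element's inverse is in S, and S is closed under +: it is a subgroup.

Yes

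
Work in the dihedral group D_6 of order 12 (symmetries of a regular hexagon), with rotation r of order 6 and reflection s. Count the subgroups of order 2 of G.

|G| = 12 and 2 | 12, so subgroups of order 2 are possible by Lagrange.
The subgroups of order 2 are: {e, r^2s}; {e, r^3}; {e, r^3s}; {e, r^4s}; … (7 in all).
So G has 7 subgroups of order 2.

7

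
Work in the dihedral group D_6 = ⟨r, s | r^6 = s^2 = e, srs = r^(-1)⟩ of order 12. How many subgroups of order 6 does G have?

3

|G| = 12 and 6 | 12, so subgroups of order 6 are possible by Lagrange.
The subgroups of order 6 are: {e, r, r^2, r^3, r^4, r^5}; {e, r^2, r^4, s, r^2s, r^4s}; {e, r^2, r^4, rs, r^3s, r^5s}.
So G has 3 subgroups of order 6.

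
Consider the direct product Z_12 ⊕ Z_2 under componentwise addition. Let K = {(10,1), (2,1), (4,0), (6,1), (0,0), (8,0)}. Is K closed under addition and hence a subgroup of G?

|K| = 6 divides |G| = 24, consistent with Lagrange.
K contains the identity, every element's inverse is in K, and K is closed under +: it is a subgroup.
In fact K = ⟨(2,1)⟩.

Yes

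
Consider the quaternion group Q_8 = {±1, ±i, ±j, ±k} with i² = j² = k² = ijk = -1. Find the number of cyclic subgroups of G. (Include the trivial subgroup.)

5

Each element a generates a cyclic subgroup ⟨a⟩; distinct elements may generate the same one (a cyclic group of order d has φ(d) generators).
Cyclic subgroups by order — order 1: 1; order 2: 1; order 4: 3.
Total: 5.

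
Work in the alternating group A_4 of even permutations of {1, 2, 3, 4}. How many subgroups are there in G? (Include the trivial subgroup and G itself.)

10

|G| = 12, so by Lagrange every subgroup order divides 12. Divisors: 1, 2, 3, 4, 6, 12.
Subgroups by order — order 1: 1; order 2: 3; order 3: 4; order 4: 1; order 6: 0; order 12: 1.
Total: 1 + 3 + 4 + 1 + 0 + 1 = 10.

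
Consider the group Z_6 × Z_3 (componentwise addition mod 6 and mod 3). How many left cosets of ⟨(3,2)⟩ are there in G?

|⟨(3,2)⟩| = 6 and |G| = 18.
By Lagrange, [G : H] = |G|/|H| = 18/6 = 3.

3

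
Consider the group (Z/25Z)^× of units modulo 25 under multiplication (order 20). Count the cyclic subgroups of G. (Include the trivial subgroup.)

6

A cyclic subgroup of order d is generated by each of its φ(d) elements of order d, so the cyclic subgroups of order d number (#elements of order d)/φ(d).
Cyclic subgroups by order — order 1: 1; order 2: 1; order 4: 1; order 5: 1; order 10: 1; order 20: 1.
Total: 6.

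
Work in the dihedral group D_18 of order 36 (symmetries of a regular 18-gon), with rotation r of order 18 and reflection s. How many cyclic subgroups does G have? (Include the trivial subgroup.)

Group the elements of G by the cyclic subgroup they generate; each cyclic subgroup of order d accounts for φ(d) elements.
Cyclic subgroups by order — order 1: 1; order 2: 19; order 3: 1; order 6: 1; order 9: 1; order 18: 1.
Total: 24.

24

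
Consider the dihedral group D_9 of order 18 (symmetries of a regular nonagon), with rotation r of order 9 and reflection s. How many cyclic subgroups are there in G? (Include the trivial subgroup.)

12

A cyclic subgroup of order d is generated by each of its φ(d) elements of order d, so the cyclic subgroups of order d number (#elements of order d)/φ(d).
Cyclic subgroups by order — order 1: 1; order 2: 9; order 3: 1; order 9: 1.
Total: 12.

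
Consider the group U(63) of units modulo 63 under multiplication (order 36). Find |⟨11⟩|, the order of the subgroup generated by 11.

6

Compute successive powers of 11 mod 63: 11, 58, 8, 25, 23, 1; 11^6 ≡ 1 (mod 63).
So |⟨11⟩| = 6.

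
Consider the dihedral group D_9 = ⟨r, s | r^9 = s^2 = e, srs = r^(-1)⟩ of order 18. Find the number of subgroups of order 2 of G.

9

|G| = 18 and 2 | 18, so subgroups of order 2 are possible by Lagrange.
The subgroups of order 2 are: {e, r^2s}; {e, r^3s}; {e, r^4s}; {e, r^5s}; … (9 in all).
So G has 9 subgroups of order 2.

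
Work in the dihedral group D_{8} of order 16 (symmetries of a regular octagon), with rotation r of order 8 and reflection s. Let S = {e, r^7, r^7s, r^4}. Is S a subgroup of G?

r^7 ∈ S but its inverse r ∉ S, so S is not a subgroup.

No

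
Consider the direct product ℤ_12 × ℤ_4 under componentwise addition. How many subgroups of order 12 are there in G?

7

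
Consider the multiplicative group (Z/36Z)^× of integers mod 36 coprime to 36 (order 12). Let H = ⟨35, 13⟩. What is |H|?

6

|⟨35⟩| = 2 and |⟨13⟩| = 3, so |H| is a multiple of lcm(2, 3) = 6 and divides |G| = 12.
Closing under the operation: H = {1, 11, 13, 23, 25, 35}, so |H| = 6.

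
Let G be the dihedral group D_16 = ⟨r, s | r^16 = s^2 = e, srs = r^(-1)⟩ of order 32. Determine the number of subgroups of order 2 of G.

17

|G| = 32 and 2 | 32, so subgroups of order 2 are possible by Lagrange.
The subgroups of order 2 are: {e, r^10s}; {e, r^11s}; {e, r^12s}; {e, r^13s}; … (17 in all).
So G has 17 subgroups of order 2.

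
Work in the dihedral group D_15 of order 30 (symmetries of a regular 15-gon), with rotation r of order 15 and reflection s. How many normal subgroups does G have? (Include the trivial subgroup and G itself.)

G has 28 subgroups. Checking conjugation-invariance by order — order 1: 1/1 normal; order 2: 0/15 normal; order 3: 1/1 normal; order 5: 1/1 normal; order 6: 0/5 normal; order 10: 0/3 normal; order 15: 1/1 normal; order 30: 1/1 normal.
Total normal subgroups: 5.

5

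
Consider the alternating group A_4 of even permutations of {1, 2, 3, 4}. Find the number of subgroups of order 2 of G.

|G| = 12 and 2 | 12, so subgroups of order 2 are possible by Lagrange.
The subgroups of order 2 are: {e, (1 2)(3 4)}; {e, (1 3)(2 4)}; {e, (1 4)(2 3)}.
So G has 3 subgroups of order 2.

3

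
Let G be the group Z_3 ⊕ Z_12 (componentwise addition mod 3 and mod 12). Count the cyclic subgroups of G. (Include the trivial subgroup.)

A cyclic subgroup of order d is generated by each of its φ(d) elements of order d, so the cyclic subgroups of order d number (#elements of order d)/φ(d).
Cyclic subgroups by order — order 1: 1; order 2: 1; order 3: 4; order 4: 1; order 6: 4; order 12: 4.
Total: 15.

15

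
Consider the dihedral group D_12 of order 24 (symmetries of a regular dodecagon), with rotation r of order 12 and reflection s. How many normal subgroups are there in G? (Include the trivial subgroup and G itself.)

G has 34 subgroups. Checking conjugation-invariance by order — order 1: 1/1 normal; order 2: 1/13 normal; order 3: 1/1 normal; order 4: 1/7 normal; order 6: 1/5 normal; order 8: 0/3 normal; order 12: 3/3 normal; order 24: 1/1 normal.
Total normal subgroups: 9.

9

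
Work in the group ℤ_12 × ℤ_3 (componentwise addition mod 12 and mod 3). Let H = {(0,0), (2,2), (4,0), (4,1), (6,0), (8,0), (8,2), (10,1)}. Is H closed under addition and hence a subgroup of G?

No

|H| = 8 does not divide |G| = 36, so by Lagrange H is not a subgroup.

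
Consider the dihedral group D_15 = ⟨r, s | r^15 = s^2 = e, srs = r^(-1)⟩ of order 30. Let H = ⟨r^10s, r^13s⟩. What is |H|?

|⟨r^10s⟩| = 2 and |⟨r^13s⟩| = 2, so |H| is a multiple of lcm(2, 2) = 2 and divides |G| = 30.
Closing under the operation: H = {e, r^3, r^6, r^9, r^12, rs, r^4s, r^7s, r^10s, r^13s}, so |H| = 10.

10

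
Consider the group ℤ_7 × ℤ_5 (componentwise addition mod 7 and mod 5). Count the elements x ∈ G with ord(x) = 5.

An element (a,b) has order lcm(ord(a), ord(b)); count pairs with lcm equal to 5.
Enumerating gives 4 such elements.

4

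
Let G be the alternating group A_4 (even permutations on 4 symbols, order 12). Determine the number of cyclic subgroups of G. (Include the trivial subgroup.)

8

Each element a generates a cyclic subgroup ⟨a⟩; distinct elements may generate the same one (a cyclic group of order d has φ(d) generators).
Cyclic subgroups by order — order 1: 1; order 2: 3; order 3: 4.
Total: 8.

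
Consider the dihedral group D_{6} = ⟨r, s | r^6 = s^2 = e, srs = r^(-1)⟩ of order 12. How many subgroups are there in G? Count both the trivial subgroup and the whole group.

|G| = 12, so by Lagrange every subgroup order divides 12. Divisors: 1, 2, 3, 4, 6, 12.
Subgroups by order — order 1: 1; order 2: 7; order 3: 1; order 4: 3; order 6: 3; order 12: 1.
Total: 1 + 7 + 1 + 3 + 3 + 1 = 16.

16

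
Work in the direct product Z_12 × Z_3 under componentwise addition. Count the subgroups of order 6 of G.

|G| = 36 and 6 | 36, so subgroups of order 6 are possible by Lagrange.
The subgroups of order 6 are: {(0,0), (0,1), (0,2), (6,0), (6,1), (6,2)}; {(0,0), (2,0), (4,0), (6,0), (8,0), (10,0)}; {(0,0), (2,2), (4,1), (6,0), (8,2), (10,1)}; {(0,0), (2,1), (4,2), (6,0), (8,1), (10,2)}.
So G has 4 subgroups of order 6.

4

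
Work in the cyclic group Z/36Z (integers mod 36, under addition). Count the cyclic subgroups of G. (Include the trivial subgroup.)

9

A cyclic subgroup of order d is generated by each of its φ(d) elements of order d, so the cyclic subgroups of order d number (#elements of order d)/φ(d).
Cyclic subgroups by order — order 1: 1; order 2: 1; order 3: 1; order 4: 1; order 6: 1; order 9: 1; order 12: 1; order 18: 1; order 36: 1.
Total: 9.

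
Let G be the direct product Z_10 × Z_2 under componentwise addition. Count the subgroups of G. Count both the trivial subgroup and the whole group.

10

|G| = 20, so by Lagrange every subgroup order divides 20. Divisors: 1, 2, 4, 5, 10, 20.
Subgroups by order — order 1: 1; order 2: 3; order 4: 1; order 5: 1; order 10: 3; order 20: 1.
Total: 1 + 3 + 1 + 1 + 3 + 1 = 10.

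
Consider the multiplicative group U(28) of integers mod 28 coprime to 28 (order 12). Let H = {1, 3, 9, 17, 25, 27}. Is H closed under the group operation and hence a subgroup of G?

No

17 ∈ H but its inverse 5 ∉ H, so H is not a subgroup.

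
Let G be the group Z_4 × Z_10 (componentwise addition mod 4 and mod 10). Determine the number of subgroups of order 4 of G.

|G| = 40 and 4 | 40, so subgroups of order 4 are possible by Lagrange.
The subgroups of order 4 are: {(0,0), (0,5), (2,0), (2,5)}; {(0,0), (1,0), (2,0), (3,0)}; {(0,0), (1,5), (2,0), (3,5)}.
So G has 3 subgroups of order 4.

3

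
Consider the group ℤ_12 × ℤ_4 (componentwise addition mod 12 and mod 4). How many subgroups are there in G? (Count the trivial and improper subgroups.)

30

|G| = 48, so by Lagrange every subgroup order divides 48. Divisors: 1, 2, 3, 4, 6, 8, 12, 16, 24, 48.
Subgroups by order — order 1: 1; order 2: 3; order 3: 1; order 4: 7; order 6: 3; order 8: 3; order 12: 7; order 16: 1; order 24: 3; order 48: 1.
Total: 1 + 3 + 1 + 7 + 3 + 3 + 7 + 1 + 3 + 1 = 30.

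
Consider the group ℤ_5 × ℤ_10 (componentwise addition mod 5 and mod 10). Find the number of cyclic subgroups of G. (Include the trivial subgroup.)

14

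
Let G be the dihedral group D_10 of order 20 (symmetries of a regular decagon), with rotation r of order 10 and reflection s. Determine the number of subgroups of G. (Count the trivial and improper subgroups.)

22

|G| = 20, so by Lagrange every subgroup order divides 20. Divisors: 1, 2, 4, 5, 10, 20.
Subgroups by order — order 1: 1; order 2: 11; order 4: 5; order 5: 1; order 10: 3; order 20: 1.
Total: 1 + 11 + 5 + 1 + 3 + 1 = 22.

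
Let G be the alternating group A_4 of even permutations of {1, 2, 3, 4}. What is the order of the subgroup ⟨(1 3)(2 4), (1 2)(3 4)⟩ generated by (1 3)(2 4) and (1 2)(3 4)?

4

|⟨(1 3)(2 4)⟩| = 2 and |⟨(1 2)(3 4)⟩| = 2, so |H| is a multiple of lcm(2, 2) = 2 and divides |G| = 12.
Closing under the operation: H = {e, (1 2)(3 4), (1 3)(2 4), (1 4)(2 3)}, so |H| = 4.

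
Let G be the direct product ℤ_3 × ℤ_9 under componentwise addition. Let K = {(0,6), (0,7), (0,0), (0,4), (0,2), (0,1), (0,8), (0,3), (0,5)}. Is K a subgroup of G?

Yes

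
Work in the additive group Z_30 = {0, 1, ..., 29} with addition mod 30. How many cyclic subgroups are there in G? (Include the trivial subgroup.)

8

A cyclic subgroup of order d is generated by each of its φ(d) elements of order d, so the cyclic subgroups of order d number (#elements of order d)/φ(d).
Cyclic subgroups by order — order 1: 1; order 2: 1; order 3: 1; order 5: 1; order 6: 1; order 10: 1; order 15: 1; order 30: 1.
Total: 8.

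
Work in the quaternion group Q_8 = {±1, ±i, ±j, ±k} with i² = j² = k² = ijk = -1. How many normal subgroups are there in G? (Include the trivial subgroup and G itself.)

6

G has 6 subgroups. Checking conjugation-invariance by order — order 1: 1/1 normal; order 2: 1/1 normal; order 4: 3/3 normal; order 8: 1/1 normal.
Total normal subgroups: 6.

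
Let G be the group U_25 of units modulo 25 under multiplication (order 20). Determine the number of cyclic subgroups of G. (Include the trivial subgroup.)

Each element a generates a cyclic subgroup ⟨a⟩; distinct elements may generate the same one (a cyclic group of order d has φ(d) generators).
Cyclic subgroups by order — order 1: 1; order 2: 1; order 4: 1; order 5: 1; order 10: 1; order 20: 1.
Total: 6.

6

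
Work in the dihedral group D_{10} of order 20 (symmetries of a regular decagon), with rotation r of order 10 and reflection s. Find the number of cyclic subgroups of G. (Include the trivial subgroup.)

Group the elements of G by the cyclic subgroup they generate; each cyclic subgroup of order d accounts for φ(d) elements.
Cyclic subgroups by order — order 1: 1; order 2: 11; order 5: 1; order 10: 1.
Total: 14.

14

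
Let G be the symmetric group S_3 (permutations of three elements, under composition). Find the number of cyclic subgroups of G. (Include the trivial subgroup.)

5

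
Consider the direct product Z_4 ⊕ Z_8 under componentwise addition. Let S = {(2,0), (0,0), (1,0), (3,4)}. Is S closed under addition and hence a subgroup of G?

No

(1,0) ∈ S but its inverse (3,0) ∉ S, so S is not a subgroup.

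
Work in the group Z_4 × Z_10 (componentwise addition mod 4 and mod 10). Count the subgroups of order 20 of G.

|G| = 40 and 20 | 40, so subgroups of order 20 are possible by Lagrange.
The subgroups of order 20 are: {(0,0), (0,1), (0,2), (0,3), (0,4), (0,5), (0,6), (0,7), (0,8), (0,9), (2,0), (2,1), (2,2), (2,3), (2,4), (2,5), (2,6), (2,7), (2,8), (2,9)}; {(0,0), (0,2), (0,4), (0,6), (0,8), (1,0), (1,2), (1,4), (1,6), (1,8), (2,0), (2,2), (2,4), (2,6), (2,8), (3,0), (3,2), (3,4), (3,6), (3,8)}; {(0,0), (0,2), (0,4), (0,6), (0,8), (1,1), (1,3), (1,5), (1,7), (1,9), (2,0), (2,2), (2,4), (2,6), (2,8), (3,1), (3,3), (3,5), (3,7), (3,9)}.
So G has 3 subgroups of order 20.

3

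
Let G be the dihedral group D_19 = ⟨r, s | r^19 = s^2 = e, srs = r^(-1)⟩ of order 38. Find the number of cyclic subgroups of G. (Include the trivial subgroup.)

21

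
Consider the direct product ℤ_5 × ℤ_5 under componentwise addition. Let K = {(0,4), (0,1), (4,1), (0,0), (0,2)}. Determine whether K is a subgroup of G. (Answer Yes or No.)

(0,2) ∈ K but its inverse (0,3) ∉ K, so K is not a subgroup.

No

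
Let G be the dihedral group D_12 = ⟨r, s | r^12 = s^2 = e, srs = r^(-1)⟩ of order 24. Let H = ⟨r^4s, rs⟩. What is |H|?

8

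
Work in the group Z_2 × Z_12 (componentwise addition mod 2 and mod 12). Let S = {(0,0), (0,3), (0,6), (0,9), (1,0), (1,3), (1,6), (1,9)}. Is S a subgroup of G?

Yes

|S| = 8 divides |G| = 24, consistent with Lagrange.
S contains the identity, every element's inverse is in S, and S is closed under +: it is a subgroup.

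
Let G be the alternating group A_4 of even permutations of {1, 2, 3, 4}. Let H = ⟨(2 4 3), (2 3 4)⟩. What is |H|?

3

|⟨(2 4 3)⟩| = 3 and |⟨(2 3 4)⟩| = 3, so |H| is a multiple of lcm(3, 3) = 3 and divides |G| = 12.
Closing under the operation: H = {e, (2 3 4), (2 4 3)}, so |H| = 3.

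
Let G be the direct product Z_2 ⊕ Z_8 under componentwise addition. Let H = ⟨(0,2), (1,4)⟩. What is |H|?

8

|⟨(0,2)⟩| = 4 and |⟨(1,4)⟩| = 2, so |H| is a multiple of lcm(4, 2) = 4 and divides |G| = 16.
Closing under the operation: H = {(0,0), (0,2), (0,4), (0,6), (1,0), (1,2), (1,4), (1,6)}, so |H| = 8.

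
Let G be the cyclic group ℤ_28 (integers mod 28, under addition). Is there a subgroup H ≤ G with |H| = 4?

4 | 28. A subgroup of order 4 is {0, 7, 14, 21}.

Yes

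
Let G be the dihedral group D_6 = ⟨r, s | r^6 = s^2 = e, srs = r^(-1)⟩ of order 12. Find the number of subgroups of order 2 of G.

|G| = 12 and 2 | 12, so subgroups of order 2 are possible by Lagrange.
The subgroups of order 2 are: {e, r^2s}; {e, r^3}; {e, r^3s}; {e, r^4s}; … (7 in all).
So G has 7 subgroups of order 2.

7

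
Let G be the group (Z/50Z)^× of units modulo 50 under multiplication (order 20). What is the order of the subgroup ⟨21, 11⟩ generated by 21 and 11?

|⟨21⟩| = 5 and |⟨11⟩| = 5, so |H| is a multiple of lcm(5, 5) = 5 and divides |G| = 20.
Closing under the operation: H = {1, 11, 21, 31, 41}, so |H| = 5.

5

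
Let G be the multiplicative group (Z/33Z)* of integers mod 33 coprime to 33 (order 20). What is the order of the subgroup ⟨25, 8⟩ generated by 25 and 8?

|⟨25⟩| = 5 and |⟨8⟩| = 10, so |H| is a multiple of lcm(5, 10) = 10 and divides |G| = 20.
Closing under the operation: H = {1, 2, 4, 8, 16, 17, 25, 29, 31, 32}, so |H| = 10.

10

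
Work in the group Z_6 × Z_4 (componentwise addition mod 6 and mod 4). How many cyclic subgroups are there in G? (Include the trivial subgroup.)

12

A cyclic subgroup of order d is generated by each of its φ(d) elements of order d, so the cyclic subgroups of order d number (#elements of order d)/φ(d).
Cyclic subgroups by order — order 1: 1; order 2: 3; order 3: 1; order 4: 2; order 6: 3; order 12: 2.
Total: 12.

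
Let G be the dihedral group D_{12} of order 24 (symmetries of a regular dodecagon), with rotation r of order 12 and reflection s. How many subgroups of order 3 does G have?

1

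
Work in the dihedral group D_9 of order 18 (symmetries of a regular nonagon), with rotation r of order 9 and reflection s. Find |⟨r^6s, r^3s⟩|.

6

|⟨r^6s⟩| = 2 and |⟨r^3s⟩| = 2, so |H| is a multiple of lcm(2, 2) = 2 and divides |G| = 18.
Closing under the operation: H = {e, r^3, r^6, s, r^3s, r^6s}, so |H| = 6.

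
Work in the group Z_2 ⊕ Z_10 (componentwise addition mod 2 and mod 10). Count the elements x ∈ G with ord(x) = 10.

An element (a,b) has order lcm(ord(a), ord(b)); count pairs with lcm equal to 10.
Enumerating gives 12 such elements.

12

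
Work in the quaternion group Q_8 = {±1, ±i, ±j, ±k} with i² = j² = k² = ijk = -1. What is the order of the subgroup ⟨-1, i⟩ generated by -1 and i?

|⟨-1⟩| = 2 and |⟨i⟩| = 4, so |H| is a multiple of lcm(2, 4) = 4 and divides |G| = 8.
Closing under the operation: H = {1, -1, i, -i}, so |H| = 4.

4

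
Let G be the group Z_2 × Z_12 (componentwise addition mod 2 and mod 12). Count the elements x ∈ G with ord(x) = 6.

6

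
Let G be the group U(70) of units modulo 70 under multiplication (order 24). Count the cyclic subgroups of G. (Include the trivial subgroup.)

12

Group the elements of G by the cyclic subgroup they generate; each cyclic subgroup of order d accounts for φ(d) elements.
Cyclic subgroups by order — order 1: 1; order 2: 3; order 3: 1; order 4: 2; order 6: 3; order 12: 2.
Total: 12.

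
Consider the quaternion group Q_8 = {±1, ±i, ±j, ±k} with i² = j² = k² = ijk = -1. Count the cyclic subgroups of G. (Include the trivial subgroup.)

5

Each element a generates a cyclic subgroup ⟨a⟩; distinct elements may generate the same one (a cyclic group of order d has φ(d) generators).
Cyclic subgroups by order — order 1: 1; order 2: 1; order 4: 3.
Total: 5.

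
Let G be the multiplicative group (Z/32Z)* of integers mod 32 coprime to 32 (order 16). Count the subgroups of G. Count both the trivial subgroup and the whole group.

11

|G| = 16, so by Lagrange every subgroup order divides 16. Divisors: 1, 2, 4, 8, 16.
Subgroups by order — order 1: 1; order 2: 3; order 4: 3; order 8: 3; order 16: 1.
Total: 1 + 3 + 3 + 3 + 1 = 11.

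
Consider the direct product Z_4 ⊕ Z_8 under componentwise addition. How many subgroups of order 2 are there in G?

|G| = 32 and 2 | 32, so subgroups of order 2 are possible by Lagrange.
The subgroups of order 2 are: {(0,0), (0,4)}; {(0,0), (2,0)}; {(0,0), (2,4)}.
So G has 3 subgroups of order 2.

3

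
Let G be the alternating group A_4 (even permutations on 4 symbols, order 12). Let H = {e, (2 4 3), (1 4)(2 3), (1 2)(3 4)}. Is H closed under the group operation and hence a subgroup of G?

No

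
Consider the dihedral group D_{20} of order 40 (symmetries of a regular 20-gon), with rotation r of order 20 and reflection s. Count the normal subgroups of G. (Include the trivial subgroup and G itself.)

9

G has 48 subgroups. Checking conjugation-invariance by order — order 1: 1/1 normal; order 2: 1/21 normal; order 4: 1/11 normal; order 5: 1/1 normal; order 8: 0/5 normal; order 10: 1/5 normal; order 20: 3/3 normal; order 40: 1/1 normal.
Total normal subgroups: 9.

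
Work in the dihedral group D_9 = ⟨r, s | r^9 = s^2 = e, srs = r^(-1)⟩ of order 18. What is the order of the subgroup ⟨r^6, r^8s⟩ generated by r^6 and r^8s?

|⟨r^6⟩| = 3 and |⟨r^8s⟩| = 2, so |H| is a multiple of lcm(3, 2) = 6 and divides |G| = 18.
Closing under the operation: H = {e, r^3, r^6, r^2s, r^5s, r^8s}, so |H| = 6.

6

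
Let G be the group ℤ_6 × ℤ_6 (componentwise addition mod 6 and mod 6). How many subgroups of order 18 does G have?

|G| = 36 and 18 | 36, so subgroups of order 18 are possible by Lagrange.
The subgroups of order 18 are: {(0,0), (0,1), (0,2), (0,3), (0,4), (0,5), (2,0), (2,1), (2,2), (2,3), (2,4), (2,5), (4,0), (4,1), (4,2), (4,3), (4,4), (4,5)}; {(0,0), (0,2), (0,4), (1,0), (1,2), (1,4), (2,0), (2,2), (2,4), (3,0), (3,2), (3,4), (4,0), (4,2), (4,4), (5,0), (5,2), (5,4)}; {(0,0), (0,2), (0,4), (1,1), (1,3), (1,5), (2,0), (2,2), (2,4), (3,1), (3,3), (3,5), (4,0), (4,2), (4,4), (5,1), (5,3), (5,5)}.
So G has 3 subgroups of order 18.

3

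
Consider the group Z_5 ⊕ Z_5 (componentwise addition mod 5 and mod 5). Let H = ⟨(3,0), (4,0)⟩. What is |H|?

5

|⟨(3,0)⟩| = 5 and |⟨(4,0)⟩| = 5, so |H| is a multiple of lcm(5, 5) = 5 and divides |G| = 25.
Closing under the operation: H = {(0,0), (1,0), (2,0), (3,0), (4,0)}, so |H| = 5.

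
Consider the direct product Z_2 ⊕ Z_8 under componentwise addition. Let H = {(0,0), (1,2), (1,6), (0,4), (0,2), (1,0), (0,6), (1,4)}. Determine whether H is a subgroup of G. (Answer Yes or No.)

|H| = 8 divides |G| = 16, consistent with Lagrange.
H contains the identity, every element's inverse is in H, and H is closed under +: it is a subgroup.

Yes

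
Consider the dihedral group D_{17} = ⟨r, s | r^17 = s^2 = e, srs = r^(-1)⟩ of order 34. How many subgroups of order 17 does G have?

1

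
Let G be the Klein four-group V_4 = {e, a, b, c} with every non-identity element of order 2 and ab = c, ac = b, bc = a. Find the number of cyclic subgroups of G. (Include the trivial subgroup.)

4

Each element a generates a cyclic subgroup ⟨a⟩; distinct elements may generate the same one (a cyclic group of order d has φ(d) generators).
Cyclic subgroups by order — order 1: 1; order 2: 3.
Total: 4.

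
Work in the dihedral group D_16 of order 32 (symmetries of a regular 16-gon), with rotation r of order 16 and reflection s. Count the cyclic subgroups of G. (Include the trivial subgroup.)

Group the elements of G by the cyclic subgroup they generate; each cyclic subgroup of order d accounts for φ(d) elements.
Cyclic subgroups by order — order 1: 1; order 2: 17; order 4: 1; order 8: 1; order 16: 1.
Total: 21.

21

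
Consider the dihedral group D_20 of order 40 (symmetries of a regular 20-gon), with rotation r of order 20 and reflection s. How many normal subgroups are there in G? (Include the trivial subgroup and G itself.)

G has 48 subgroups. Checking conjugation-invariance by order — order 1: 1/1 normal; order 2: 1/21 normal; order 4: 1/11 normal; order 5: 1/1 normal; order 8: 0/5 normal; order 10: 1/5 normal; order 20: 3/3 normal; order 40: 1/1 normal.
Total normal subgroups: 9.

9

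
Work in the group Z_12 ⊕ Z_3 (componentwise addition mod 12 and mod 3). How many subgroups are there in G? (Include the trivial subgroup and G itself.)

18

|G| = 36, so by Lagrange every subgroup order divides 36. Divisors: 1, 2, 3, 4, 6, 9, 12, 18, 36.
Subgroups by order — order 1: 1; order 2: 1; order 3: 4; order 4: 1; order 6: 4; order 9: 1; order 12: 4; order 18: 1; order 36: 1.
Total: 1 + 1 + 4 + 1 + 4 + 1 + 4 + 1 + 1 = 18.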